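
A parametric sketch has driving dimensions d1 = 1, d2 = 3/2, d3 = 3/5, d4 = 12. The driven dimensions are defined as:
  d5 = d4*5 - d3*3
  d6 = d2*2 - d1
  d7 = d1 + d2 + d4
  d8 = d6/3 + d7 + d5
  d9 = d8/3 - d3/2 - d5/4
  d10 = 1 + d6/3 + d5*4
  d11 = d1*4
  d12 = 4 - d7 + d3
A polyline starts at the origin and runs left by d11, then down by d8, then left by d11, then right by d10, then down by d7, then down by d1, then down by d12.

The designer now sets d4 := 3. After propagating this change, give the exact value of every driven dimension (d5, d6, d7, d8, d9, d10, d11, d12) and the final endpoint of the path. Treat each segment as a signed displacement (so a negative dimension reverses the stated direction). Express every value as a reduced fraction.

d5 = 66/5
d6 = 2
d7 = 11/2
d8 = 581/30
d9 = 257/90
d10 = 817/15
d11 = 4
d12 = -9/10
endpoint = (697/15, -749/30)

Apply edit: d4 := 3
  d5 = d4*5 - d3*3 = 66/5
  d6 = d2*2 - d1 = 2
  d7 = d1 + d2 + d4 = 11/2
  d8 = d6/3 + d7 + d5 = 581/30
  d9 = d8/3 - d3/2 - d5/4 = 257/90
  d10 = 1 + d6/3 + d5*4 = 817/15
  d11 = d1*4 = 4
  d12 = 4 - d7 + d3 = -9/10
Walk from origin (0, 0):
  seg 1: left by d11 = 4 → (-4, 0)
  seg 2: down by d8 = 581/30 → (-4, -581/30)
  seg 3: left by d11 = 4 → (-8, -581/30)
  seg 4: right by d10 = 817/15 → (697/15, -581/30)
  seg 5: down by d7 = 11/2 → (697/15, -373/15)
  seg 6: down by d1 = 1 → (697/15, -388/15)
  seg 7: down by d12 = -9/10 → (697/15, -749/30)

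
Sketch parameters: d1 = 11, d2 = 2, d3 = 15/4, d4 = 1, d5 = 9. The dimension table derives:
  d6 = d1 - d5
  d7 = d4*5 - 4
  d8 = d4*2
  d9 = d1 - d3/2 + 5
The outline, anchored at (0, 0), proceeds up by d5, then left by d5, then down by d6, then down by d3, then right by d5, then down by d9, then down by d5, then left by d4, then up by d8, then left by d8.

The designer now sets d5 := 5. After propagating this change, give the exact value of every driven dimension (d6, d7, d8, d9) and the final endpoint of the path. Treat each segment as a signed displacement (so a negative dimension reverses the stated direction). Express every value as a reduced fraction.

d6 = 6
d7 = 1
d8 = 2
d9 = 113/8
endpoint = (-3, -175/8)

Apply edit: d5 := 5
  d6 = d1 - d5 = 6
  d7 = d4*5 - 4 = 1
  d8 = d4*2 = 2
  d9 = d1 - d3/2 + 5 = 113/8
Walk from origin (0, 0):
  seg 1: up by d5 = 5 → (0, 5)
  seg 2: left by d5 = 5 → (-5, 5)
  seg 3: down by d6 = 6 → (-5, -1)
  seg 4: down by d3 = 15/4 → (-5, -19/4)
  seg 5: right by d5 = 5 → (0, -19/4)
  seg 6: down by d9 = 113/8 → (0, -151/8)
  seg 7: down by d5 = 5 → (0, -191/8)
  seg 8: left by d4 = 1 → (-1, -191/8)
  seg 9: up by d8 = 2 → (-1, -175/8)
  seg 10: left by d8 = 2 → (-3, -175/8)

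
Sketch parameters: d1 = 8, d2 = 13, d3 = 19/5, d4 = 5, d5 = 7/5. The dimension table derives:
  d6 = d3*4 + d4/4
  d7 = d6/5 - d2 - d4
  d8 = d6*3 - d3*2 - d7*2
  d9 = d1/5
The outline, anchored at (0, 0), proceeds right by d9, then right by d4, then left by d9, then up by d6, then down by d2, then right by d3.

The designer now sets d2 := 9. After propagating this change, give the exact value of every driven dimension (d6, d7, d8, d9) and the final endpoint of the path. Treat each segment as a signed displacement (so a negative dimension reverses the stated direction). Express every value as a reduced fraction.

d6 = 329/20
d7 = -1071/100
d8 = 6317/100
d9 = 8/5
endpoint = (44/5, 149/20)

Apply edit: d2 := 9
  d6 = d3*4 + d4/4 = 329/20
  d7 = d6/5 - d2 - d4 = -1071/100
  d8 = d6*3 - d3*2 - d7*2 = 6317/100
  d9 = d1/5 = 8/5
Walk from origin (0, 0):
  seg 1: right by d9 = 8/5 → (8/5, 0)
  seg 2: right by d4 = 5 → (33/5, 0)
  seg 3: left by d9 = 8/5 → (5, 0)
  seg 4: up by d6 = 329/20 → (5, 329/20)
  seg 5: down by d2 = 9 → (5, 149/20)
  seg 6: right by d3 = 19/5 → (44/5, 149/20)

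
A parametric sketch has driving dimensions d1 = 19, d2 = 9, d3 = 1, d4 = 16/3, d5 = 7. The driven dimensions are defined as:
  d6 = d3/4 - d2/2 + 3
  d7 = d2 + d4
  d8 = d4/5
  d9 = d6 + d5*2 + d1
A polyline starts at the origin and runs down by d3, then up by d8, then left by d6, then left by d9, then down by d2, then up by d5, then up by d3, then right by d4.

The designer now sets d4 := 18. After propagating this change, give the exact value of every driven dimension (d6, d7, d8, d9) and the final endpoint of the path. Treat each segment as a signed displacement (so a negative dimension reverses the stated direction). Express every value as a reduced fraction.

Apply edit: d4 := 18
  d6 = d3/4 - d2/2 + 3 = -5/4
  d7 = d2 + d4 = 27
  d8 = d4/5 = 18/5
  d9 = d6 + d5*2 + d1 = 127/4
Walk from origin (0, 0):
  seg 1: down by d3 = 1 → (0, -1)
  seg 2: up by d8 = 18/5 → (0, 13/5)
  seg 3: left by d6 = -5/4 → (5/4, 13/5)
  seg 4: left by d9 = 127/4 → (-61/2, 13/5)
  seg 5: down by d2 = 9 → (-61/2, -32/5)
  seg 6: up by d5 = 7 → (-61/2, 3/5)
  seg 7: up by d3 = 1 → (-61/2, 8/5)
  seg 8: right by d4 = 18 → (-25/2, 8/5)

d6 = -5/4
d7 = 27
d8 = 18/5
d9 = 127/4
endpoint = (-25/2, 8/5)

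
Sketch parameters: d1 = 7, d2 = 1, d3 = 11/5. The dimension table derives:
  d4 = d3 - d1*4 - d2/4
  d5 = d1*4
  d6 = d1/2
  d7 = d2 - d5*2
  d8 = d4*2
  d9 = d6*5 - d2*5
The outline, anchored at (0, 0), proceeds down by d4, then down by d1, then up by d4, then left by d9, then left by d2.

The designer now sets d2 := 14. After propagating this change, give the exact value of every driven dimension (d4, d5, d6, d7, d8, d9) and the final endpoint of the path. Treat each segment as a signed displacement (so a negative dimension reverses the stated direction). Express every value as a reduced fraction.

Apply edit: d2 := 14
  d4 = d3 - d1*4 - d2/4 = -293/10
  d5 = d1*4 = 28
  d6 = d1/2 = 7/2
  d7 = d2 - d5*2 = -42
  d8 = d4*2 = -293/5
  d9 = d6*5 - d2*5 = -105/2
Walk from origin (0, 0):
  seg 1: down by d4 = -293/10 → (0, 293/10)
  seg 2: down by d1 = 7 → (0, 223/10)
  seg 3: up by d4 = -293/10 → (0, -7)
  seg 4: left by d9 = -105/2 → (105/2, -7)
  seg 5: left by d2 = 14 → (77/2, -7)

d4 = -293/10
d5 = 28
d6 = 7/2
d7 = -42
d8 = -293/5
d9 = -105/2
endpoint = (77/2, -7)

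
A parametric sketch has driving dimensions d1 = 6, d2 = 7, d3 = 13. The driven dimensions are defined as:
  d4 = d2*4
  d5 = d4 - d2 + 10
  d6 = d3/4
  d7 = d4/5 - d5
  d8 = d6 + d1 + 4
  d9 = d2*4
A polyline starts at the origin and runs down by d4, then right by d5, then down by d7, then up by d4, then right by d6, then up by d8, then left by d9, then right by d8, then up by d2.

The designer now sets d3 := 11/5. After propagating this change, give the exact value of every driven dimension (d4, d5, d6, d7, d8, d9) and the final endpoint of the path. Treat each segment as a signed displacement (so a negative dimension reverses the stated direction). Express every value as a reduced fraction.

Apply edit: d3 := 11/5
  d4 = d2*4 = 28
  d5 = d4 - d2 + 10 = 31
  d6 = d3/4 = 11/20
  d7 = d4/5 - d5 = -127/5
  d8 = d6 + d1 + 4 = 211/20
  d9 = d2*4 = 28
Walk from origin (0, 0):
  seg 1: down by d4 = 28 → (0, -28)
  seg 2: right by d5 = 31 → (31, -28)
  seg 3: down by d7 = -127/5 → (31, -13/5)
  seg 4: up by d4 = 28 → (31, 127/5)
  seg 5: right by d6 = 11/20 → (631/20, 127/5)
  seg 6: up by d8 = 211/20 → (631/20, 719/20)
  seg 7: left by d9 = 28 → (71/20, 719/20)
  seg 8: right by d8 = 211/20 → (141/10, 719/20)
  seg 9: up by d2 = 7 → (141/10, 859/20)

d4 = 28
d5 = 31
d6 = 11/20
d7 = -127/5
d8 = 211/20
d9 = 28
endpoint = (141/10, 859/20)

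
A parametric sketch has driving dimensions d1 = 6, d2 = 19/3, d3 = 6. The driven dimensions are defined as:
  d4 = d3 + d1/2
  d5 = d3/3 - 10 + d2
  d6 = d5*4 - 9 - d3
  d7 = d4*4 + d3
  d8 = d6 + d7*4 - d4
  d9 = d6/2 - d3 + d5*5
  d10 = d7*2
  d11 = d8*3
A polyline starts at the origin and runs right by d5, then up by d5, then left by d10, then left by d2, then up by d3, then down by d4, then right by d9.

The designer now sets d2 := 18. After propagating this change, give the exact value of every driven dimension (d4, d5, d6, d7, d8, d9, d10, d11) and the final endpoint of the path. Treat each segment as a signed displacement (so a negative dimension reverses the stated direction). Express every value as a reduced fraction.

Apply edit: d2 := 18
  d4 = d3 + d1/2 = 9
  d5 = d3/3 - 10 + d2 = 10
  d6 = d5*4 - 9 - d3 = 25
  d7 = d4*4 + d3 = 42
  d8 = d6 + d7*4 - d4 = 184
  d9 = d6/2 - d3 + d5*5 = 113/2
  d10 = d7*2 = 84
  d11 = d8*3 = 552
Walk from origin (0, 0):
  seg 1: right by d5 = 10 → (10, 0)
  seg 2: up by d5 = 10 → (10, 10)
  seg 3: left by d10 = 84 → (-74, 10)
  seg 4: left by d2 = 18 → (-92, 10)
  seg 5: up by d3 = 6 → (-92, 16)
  seg 6: down by d4 = 9 → (-92, 7)
  seg 7: right by d9 = 113/2 → (-71/2, 7)

d4 = 9
d5 = 10
d6 = 25
d7 = 42
d8 = 184
d9 = 113/2
d10 = 84
d11 = 552
endpoint = (-71/2, 7)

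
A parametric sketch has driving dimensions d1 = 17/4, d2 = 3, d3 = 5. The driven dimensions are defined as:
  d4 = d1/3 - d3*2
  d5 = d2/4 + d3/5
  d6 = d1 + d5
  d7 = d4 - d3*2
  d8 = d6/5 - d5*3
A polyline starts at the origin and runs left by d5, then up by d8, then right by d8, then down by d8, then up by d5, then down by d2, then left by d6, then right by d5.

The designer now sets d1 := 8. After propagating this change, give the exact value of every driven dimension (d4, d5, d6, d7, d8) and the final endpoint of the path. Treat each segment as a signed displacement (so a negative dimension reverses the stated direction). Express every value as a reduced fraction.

Apply edit: d1 := 8
  d4 = d1/3 - d3*2 = -22/3
  d5 = d2/4 + d3/5 = 7/4
  d6 = d1 + d5 = 39/4
  d7 = d4 - d3*2 = -52/3
  d8 = d6/5 - d5*3 = -33/10
Walk from origin (0, 0):
  seg 1: left by d5 = 7/4 → (-7/4, 0)
  seg 2: up by d8 = -33/10 → (-7/4, -33/10)
  seg 3: right by d8 = -33/10 → (-101/20, -33/10)
  seg 4: down by d8 = -33/10 → (-101/20, 0)
  seg 5: up by d5 = 7/4 → (-101/20, 7/4)
  seg 6: down by d2 = 3 → (-101/20, -5/4)
  seg 7: left by d6 = 39/4 → (-74/5, -5/4)
  seg 8: right by d5 = 7/4 → (-261/20, -5/4)

d4 = -22/3
d5 = 7/4
d6 = 39/4
d7 = -52/3
d8 = -33/10
endpoint = (-261/20, -5/4)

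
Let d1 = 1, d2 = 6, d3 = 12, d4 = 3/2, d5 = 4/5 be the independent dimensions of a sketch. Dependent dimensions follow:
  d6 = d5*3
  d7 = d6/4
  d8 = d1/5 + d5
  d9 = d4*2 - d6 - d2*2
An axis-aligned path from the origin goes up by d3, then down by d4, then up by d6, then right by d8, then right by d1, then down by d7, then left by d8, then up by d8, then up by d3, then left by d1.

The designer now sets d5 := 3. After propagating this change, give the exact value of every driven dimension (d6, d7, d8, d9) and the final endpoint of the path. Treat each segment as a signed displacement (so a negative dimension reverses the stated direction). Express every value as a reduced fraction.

d6 = 9
d7 = 9/4
d8 = 16/5
d9 = -18
endpoint = (0, 649/20)

Apply edit: d5 := 3
  d6 = d5*3 = 9
  d7 = d6/4 = 9/4
  d8 = d1/5 + d5 = 16/5
  d9 = d4*2 - d6 - d2*2 = -18
Walk from origin (0, 0):
  seg 1: up by d3 = 12 → (0, 12)
  seg 2: down by d4 = 3/2 → (0, 21/2)
  seg 3: up by d6 = 9 → (0, 39/2)
  seg 4: right by d8 = 16/5 → (16/5, 39/2)
  seg 5: right by d1 = 1 → (21/5, 39/2)
  seg 6: down by d7 = 9/4 → (21/5, 69/4)
  seg 7: left by d8 = 16/5 → (1, 69/4)
  seg 8: up by d8 = 16/5 → (1, 409/20)
  seg 9: up by d3 = 12 → (1, 649/20)
  seg 10: left by d1 = 1 → (0, 649/20)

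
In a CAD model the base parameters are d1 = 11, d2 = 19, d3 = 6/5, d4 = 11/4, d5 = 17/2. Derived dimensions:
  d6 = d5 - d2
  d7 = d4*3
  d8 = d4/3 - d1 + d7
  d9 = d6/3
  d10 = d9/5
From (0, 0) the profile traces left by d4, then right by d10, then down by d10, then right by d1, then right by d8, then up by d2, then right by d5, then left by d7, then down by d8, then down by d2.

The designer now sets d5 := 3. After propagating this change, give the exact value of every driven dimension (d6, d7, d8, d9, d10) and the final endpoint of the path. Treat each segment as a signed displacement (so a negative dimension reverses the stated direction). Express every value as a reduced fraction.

d6 = -16
d7 = 33/4
d8 = -11/6
d9 = -16/3
d10 = -16/15
endpoint = (1/10, 29/10)

Apply edit: d5 := 3
  d6 = d5 - d2 = -16
  d7 = d4*3 = 33/4
  d8 = d4/3 - d1 + d7 = -11/6
  d9 = d6/3 = -16/3
  d10 = d9/5 = -16/15
Walk from origin (0, 0):
  seg 1: left by d4 = 11/4 → (-11/4, 0)
  seg 2: right by d10 = -16/15 → (-229/60, 0)
  seg 3: down by d10 = -16/15 → (-229/60, 16/15)
  seg 4: right by d1 = 11 → (431/60, 16/15)
  seg 5: right by d8 = -11/6 → (107/20, 16/15)
  seg 6: up by d2 = 19 → (107/20, 301/15)
  seg 7: right by d5 = 3 → (167/20, 301/15)
  seg 8: left by d7 = 33/4 → (1/10, 301/15)
  seg 9: down by d8 = -11/6 → (1/10, 219/10)
  seg 10: down by d2 = 19 → (1/10, 29/10)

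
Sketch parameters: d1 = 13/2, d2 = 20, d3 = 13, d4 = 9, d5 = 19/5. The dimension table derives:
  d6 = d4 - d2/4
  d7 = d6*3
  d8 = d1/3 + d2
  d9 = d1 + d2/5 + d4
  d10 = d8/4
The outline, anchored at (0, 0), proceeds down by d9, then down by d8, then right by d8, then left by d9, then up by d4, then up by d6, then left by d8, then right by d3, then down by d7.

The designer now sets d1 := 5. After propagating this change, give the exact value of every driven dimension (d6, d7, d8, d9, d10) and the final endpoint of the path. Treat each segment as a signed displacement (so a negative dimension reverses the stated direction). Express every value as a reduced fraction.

d6 = 4
d7 = 12
d8 = 65/3
d9 = 18
d10 = 65/12
endpoint = (-5, -116/3)

Apply edit: d1 := 5
  d6 = d4 - d2/4 = 4
  d7 = d6*3 = 12
  d8 = d1/3 + d2 = 65/3
  d9 = d1 + d2/5 + d4 = 18
  d10 = d8/4 = 65/12
Walk from origin (0, 0):
  seg 1: down by d9 = 18 → (0, -18)
  seg 2: down by d8 = 65/3 → (0, -119/3)
  seg 3: right by d8 = 65/3 → (65/3, -119/3)
  seg 4: left by d9 = 18 → (11/3, -119/3)
  seg 5: up by d4 = 9 → (11/3, -92/3)
  seg 6: up by d6 = 4 → (11/3, -80/3)
  seg 7: left by d8 = 65/3 → (-18, -80/3)
  seg 8: right by d3 = 13 → (-5, -80/3)
  seg 9: down by d7 = 12 → (-5, -116/3)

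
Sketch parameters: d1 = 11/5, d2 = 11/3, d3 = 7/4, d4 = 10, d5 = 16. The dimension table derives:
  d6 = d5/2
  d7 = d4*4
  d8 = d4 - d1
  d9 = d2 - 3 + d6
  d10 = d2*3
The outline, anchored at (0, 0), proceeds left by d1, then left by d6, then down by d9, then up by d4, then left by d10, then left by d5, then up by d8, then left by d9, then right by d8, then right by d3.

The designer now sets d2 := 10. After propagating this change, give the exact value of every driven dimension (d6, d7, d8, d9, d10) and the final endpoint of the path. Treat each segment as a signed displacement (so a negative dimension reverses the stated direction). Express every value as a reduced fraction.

Apply edit: d2 := 10
  d6 = d5/2 = 8
  d7 = d4*4 = 40
  d8 = d4 - d1 = 39/5
  d9 = d2 - 3 + d6 = 15
  d10 = d2*3 = 30
Walk from origin (0, 0):
  seg 1: left by d1 = 11/5 → (-11/5, 0)
  seg 2: left by d6 = 8 → (-51/5, 0)
  seg 3: down by d9 = 15 → (-51/5, -15)
  seg 4: up by d4 = 10 → (-51/5, -5)
  seg 5: left by d10 = 30 → (-201/5, -5)
  seg 6: left by d5 = 16 → (-281/5, -5)
  seg 7: up by d8 = 39/5 → (-281/5, 14/5)
  seg 8: left by d9 = 15 → (-356/5, 14/5)
  seg 9: right by d8 = 39/5 → (-317/5, 14/5)
  seg 10: right by d3 = 7/4 → (-1233/20, 14/5)

d6 = 8
d7 = 40
d8 = 39/5
d9 = 15
d10 = 30
endpoint = (-1233/20, 14/5)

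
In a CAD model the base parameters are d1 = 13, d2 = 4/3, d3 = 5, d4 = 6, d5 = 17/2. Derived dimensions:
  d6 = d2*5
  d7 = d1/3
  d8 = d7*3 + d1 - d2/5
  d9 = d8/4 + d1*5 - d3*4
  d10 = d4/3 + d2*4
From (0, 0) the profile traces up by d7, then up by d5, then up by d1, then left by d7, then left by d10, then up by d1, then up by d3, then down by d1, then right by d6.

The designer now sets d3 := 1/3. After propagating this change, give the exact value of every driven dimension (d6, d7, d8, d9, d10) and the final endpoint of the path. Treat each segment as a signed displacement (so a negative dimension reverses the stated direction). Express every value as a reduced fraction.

Apply edit: d3 := 1/3
  d6 = d2*5 = 20/3
  d7 = d1/3 = 13/3
  d8 = d7*3 + d1 - d2/5 = 386/15
  d9 = d8/4 + d1*5 - d3*4 = 701/10
  d10 = d4/3 + d2*4 = 22/3
Walk from origin (0, 0):
  seg 1: up by d7 = 13/3 → (0, 13/3)
  seg 2: up by d5 = 17/2 → (0, 77/6)
  seg 3: up by d1 = 13 → (0, 155/6)
  seg 4: left by d7 = 13/3 → (-13/3, 155/6)
  seg 5: left by d10 = 22/3 → (-35/3, 155/6)
  seg 6: up by d1 = 13 → (-35/3, 233/6)
  seg 7: up by d3 = 1/3 → (-35/3, 235/6)
  seg 8: down by d1 = 13 → (-35/3, 157/6)
  seg 9: right by d6 = 20/3 → (-5, 157/6)

d6 = 20/3
d7 = 13/3
d8 = 386/15
d9 = 701/10
d10 = 22/3
endpoint = (-5, 157/6)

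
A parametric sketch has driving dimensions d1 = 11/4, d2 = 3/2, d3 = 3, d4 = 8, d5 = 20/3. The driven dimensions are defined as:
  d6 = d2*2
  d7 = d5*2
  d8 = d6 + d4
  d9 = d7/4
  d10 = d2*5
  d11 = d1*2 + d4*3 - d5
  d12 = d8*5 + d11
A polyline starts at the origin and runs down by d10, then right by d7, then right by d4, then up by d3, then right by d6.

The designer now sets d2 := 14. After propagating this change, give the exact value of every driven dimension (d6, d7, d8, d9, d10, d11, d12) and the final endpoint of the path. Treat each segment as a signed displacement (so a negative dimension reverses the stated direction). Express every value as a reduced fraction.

Apply edit: d2 := 14
  d6 = d2*2 = 28
  d7 = d5*2 = 40/3
  d8 = d6 + d4 = 36
  d9 = d7/4 = 10/3
  d10 = d2*5 = 70
  d11 = d1*2 + d4*3 - d5 = 137/6
  d12 = d8*5 + d11 = 1217/6
Walk from origin (0, 0):
  seg 1: down by d10 = 70 → (0, -70)
  seg 2: right by d7 = 40/3 → (40/3, -70)
  seg 3: right by d4 = 8 → (64/3, -70)
  seg 4: up by d3 = 3 → (64/3, -67)
  seg 5: right by d6 = 28 → (148/3, -67)

d6 = 28
d7 = 40/3
d8 = 36
d9 = 10/3
d10 = 70
d11 = 137/6
d12 = 1217/6
endpoint = (148/3, -67)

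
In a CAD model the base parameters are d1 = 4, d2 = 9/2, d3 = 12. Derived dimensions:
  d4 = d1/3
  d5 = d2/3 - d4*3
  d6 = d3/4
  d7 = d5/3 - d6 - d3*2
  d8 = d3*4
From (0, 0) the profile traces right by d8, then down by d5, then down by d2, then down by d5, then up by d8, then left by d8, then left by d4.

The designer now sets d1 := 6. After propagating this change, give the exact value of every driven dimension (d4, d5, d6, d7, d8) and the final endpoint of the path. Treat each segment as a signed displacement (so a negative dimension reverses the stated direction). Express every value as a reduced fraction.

Apply edit: d1 := 6
  d4 = d1/3 = 2
  d5 = d2/3 - d4*3 = -9/2
  d6 = d3/4 = 3
  d7 = d5/3 - d6 - d3*2 = -57/2
  d8 = d3*4 = 48
Walk from origin (0, 0):
  seg 1: right by d8 = 48 → (48, 0)
  seg 2: down by d5 = -9/2 → (48, 9/2)
  seg 3: down by d2 = 9/2 → (48, 0)
  seg 4: down by d5 = -9/2 → (48, 9/2)
  seg 5: up by d8 = 48 → (48, 105/2)
  seg 6: left by d8 = 48 → (0, 105/2)
  seg 7: left by d4 = 2 → (-2, 105/2)

d4 = 2
d5 = -9/2
d6 = 3
d7 = -57/2
d8 = 48
endpoint = (-2, 105/2)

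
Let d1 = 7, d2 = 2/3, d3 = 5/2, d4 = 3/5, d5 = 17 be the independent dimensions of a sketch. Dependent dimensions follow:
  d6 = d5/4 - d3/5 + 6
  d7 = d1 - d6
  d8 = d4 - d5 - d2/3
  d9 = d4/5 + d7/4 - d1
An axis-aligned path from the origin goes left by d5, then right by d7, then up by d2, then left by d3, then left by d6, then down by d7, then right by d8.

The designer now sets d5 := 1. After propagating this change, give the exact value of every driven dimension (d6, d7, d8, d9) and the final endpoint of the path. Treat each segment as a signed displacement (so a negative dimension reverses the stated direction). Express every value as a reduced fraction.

d6 = 23/4
d7 = 5/4
d8 = -28/45
d9 = -2627/400
endpoint = (-388/45, -7/12)

Apply edit: d5 := 1
  d6 = d5/4 - d3/5 + 6 = 23/4
  d7 = d1 - d6 = 5/4
  d8 = d4 - d5 - d2/3 = -28/45
  d9 = d4/5 + d7/4 - d1 = -2627/400
Walk from origin (0, 0):
  seg 1: left by d5 = 1 → (-1, 0)
  seg 2: right by d7 = 5/4 → (1/4, 0)
  seg 3: up by d2 = 2/3 → (1/4, 2/3)
  seg 4: left by d3 = 5/2 → (-9/4, 2/3)
  seg 5: left by d6 = 23/4 → (-8, 2/3)
  seg 6: down by d7 = 5/4 → (-8, -7/12)
  seg 7: right by d8 = -28/45 → (-388/45, -7/12)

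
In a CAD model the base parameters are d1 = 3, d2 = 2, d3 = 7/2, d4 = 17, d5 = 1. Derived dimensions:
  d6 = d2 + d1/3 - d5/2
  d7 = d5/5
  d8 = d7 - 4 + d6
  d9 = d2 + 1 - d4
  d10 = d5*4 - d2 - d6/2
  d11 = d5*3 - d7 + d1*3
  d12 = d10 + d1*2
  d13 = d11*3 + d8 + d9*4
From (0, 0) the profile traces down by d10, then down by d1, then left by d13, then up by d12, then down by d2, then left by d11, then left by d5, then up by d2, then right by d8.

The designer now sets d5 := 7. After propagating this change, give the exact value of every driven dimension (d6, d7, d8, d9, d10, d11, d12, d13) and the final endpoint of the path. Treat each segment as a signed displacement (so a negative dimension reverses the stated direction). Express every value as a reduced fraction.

d6 = -1/2
d7 = 7/5
d8 = -31/10
d9 = -14
d10 = 105/4
d11 = 143/5
d12 = 129/4
d13 = 267/10
endpoint = (-327/5, 3)

Apply edit: d5 := 7
  d6 = d2 + d1/3 - d5/2 = -1/2
  d7 = d5/5 = 7/5
  d8 = d7 - 4 + d6 = -31/10
  d9 = d2 + 1 - d4 = -14
  d10 = d5*4 - d2 - d6/2 = 105/4
  d11 = d5*3 - d7 + d1*3 = 143/5
  d12 = d10 + d1*2 = 129/4
  d13 = d11*3 + d8 + d9*4 = 267/10
Walk from origin (0, 0):
  seg 1: down by d10 = 105/4 → (0, -105/4)
  seg 2: down by d1 = 3 → (0, -117/4)
  seg 3: left by d13 = 267/10 → (-267/10, -117/4)
  seg 4: up by d12 = 129/4 → (-267/10, 3)
  seg 5: down by d2 = 2 → (-267/10, 1)
  seg 6: left by d11 = 143/5 → (-553/10, 1)
  seg 7: left by d5 = 7 → (-623/10, 1)
  seg 8: up by d2 = 2 → (-623/10, 3)
  seg 9: right by d8 = -31/10 → (-327/5, 3)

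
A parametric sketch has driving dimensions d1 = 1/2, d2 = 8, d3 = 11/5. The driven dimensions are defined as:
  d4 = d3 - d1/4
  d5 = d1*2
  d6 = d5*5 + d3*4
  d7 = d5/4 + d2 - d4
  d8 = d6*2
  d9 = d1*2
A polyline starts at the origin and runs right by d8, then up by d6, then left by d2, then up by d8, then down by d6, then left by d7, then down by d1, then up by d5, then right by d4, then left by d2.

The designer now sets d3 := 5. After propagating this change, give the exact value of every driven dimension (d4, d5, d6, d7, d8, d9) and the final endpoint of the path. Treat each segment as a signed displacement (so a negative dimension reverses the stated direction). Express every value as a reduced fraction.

d4 = 39/8
d5 = 1
d6 = 25
d7 = 27/8
d8 = 50
d9 = 1
endpoint = (71/2, 101/2)

Apply edit: d3 := 5
  d4 = d3 - d1/4 = 39/8
  d5 = d1*2 = 1
  d6 = d5*5 + d3*4 = 25
  d7 = d5/4 + d2 - d4 = 27/8
  d8 = d6*2 = 50
  d9 = d1*2 = 1
Walk from origin (0, 0):
  seg 1: right by d8 = 50 → (50, 0)
  seg 2: up by d6 = 25 → (50, 25)
  seg 3: left by d2 = 8 → (42, 25)
  seg 4: up by d8 = 50 → (42, 75)
  seg 5: down by d6 = 25 → (42, 50)
  seg 6: left by d7 = 27/8 → (309/8, 50)
  seg 7: down by d1 = 1/2 → (309/8, 99/2)
  seg 8: up by d5 = 1 → (309/8, 101/2)
  seg 9: right by d4 = 39/8 → (87/2, 101/2)
  seg 10: left by d2 = 8 → (71/2, 101/2)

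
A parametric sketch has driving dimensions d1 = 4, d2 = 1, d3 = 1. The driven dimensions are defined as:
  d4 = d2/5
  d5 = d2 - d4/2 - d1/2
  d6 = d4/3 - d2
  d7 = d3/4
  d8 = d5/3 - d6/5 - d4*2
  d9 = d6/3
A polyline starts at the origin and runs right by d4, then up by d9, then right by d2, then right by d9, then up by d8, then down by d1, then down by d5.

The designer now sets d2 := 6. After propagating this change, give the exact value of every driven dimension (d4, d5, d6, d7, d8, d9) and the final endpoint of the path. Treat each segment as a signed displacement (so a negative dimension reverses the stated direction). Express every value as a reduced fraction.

d4 = 6/5
d5 = 17/5
d6 = -28/5
d7 = 1/4
d8 = -11/75
d9 = -28/15
endpoint = (16/3, -706/75)

Apply edit: d2 := 6
  d4 = d2/5 = 6/5
  d5 = d2 - d4/2 - d1/2 = 17/5
  d6 = d4/3 - d2 = -28/5
  d7 = d3/4 = 1/4
  d8 = d5/3 - d6/5 - d4*2 = -11/75
  d9 = d6/3 = -28/15
Walk from origin (0, 0):
  seg 1: right by d4 = 6/5 → (6/5, 0)
  seg 2: up by d9 = -28/15 → (6/5, -28/15)
  seg 3: right by d2 = 6 → (36/5, -28/15)
  seg 4: right by d9 = -28/15 → (16/3, -28/15)
  seg 5: up by d8 = -11/75 → (16/3, -151/75)
  seg 6: down by d1 = 4 → (16/3, -451/75)
  seg 7: down by d5 = 17/5 → (16/3, -706/75)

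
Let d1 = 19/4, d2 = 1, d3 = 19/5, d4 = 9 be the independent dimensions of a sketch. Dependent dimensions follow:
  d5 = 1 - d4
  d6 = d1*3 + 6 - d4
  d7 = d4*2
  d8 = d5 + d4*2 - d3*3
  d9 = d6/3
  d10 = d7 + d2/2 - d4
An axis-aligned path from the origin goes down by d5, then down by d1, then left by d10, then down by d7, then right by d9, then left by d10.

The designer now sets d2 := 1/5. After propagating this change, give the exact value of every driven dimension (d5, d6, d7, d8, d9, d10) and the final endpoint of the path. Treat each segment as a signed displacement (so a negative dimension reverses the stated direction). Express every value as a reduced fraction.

Apply edit: d2 := 1/5
  d5 = 1 - d4 = -8
  d6 = d1*3 + 6 - d4 = 45/4
  d7 = d4*2 = 18
  d8 = d5 + d4*2 - d3*3 = -7/5
  d9 = d6/3 = 15/4
  d10 = d7 + d2/2 - d4 = 91/10
Walk from origin (0, 0):
  seg 1: down by d5 = -8 → (0, 8)
  seg 2: down by d1 = 19/4 → (0, 13/4)
  seg 3: left by d10 = 91/10 → (-91/10, 13/4)
  seg 4: down by d7 = 18 → (-91/10, -59/4)
  seg 5: right by d9 = 15/4 → (-107/20, -59/4)
  seg 6: left by d10 = 91/10 → (-289/20, -59/4)

d5 = -8
d6 = 45/4
d7 = 18
d8 = -7/5
d9 = 15/4
d10 = 91/10
endpoint = (-289/20, -59/4)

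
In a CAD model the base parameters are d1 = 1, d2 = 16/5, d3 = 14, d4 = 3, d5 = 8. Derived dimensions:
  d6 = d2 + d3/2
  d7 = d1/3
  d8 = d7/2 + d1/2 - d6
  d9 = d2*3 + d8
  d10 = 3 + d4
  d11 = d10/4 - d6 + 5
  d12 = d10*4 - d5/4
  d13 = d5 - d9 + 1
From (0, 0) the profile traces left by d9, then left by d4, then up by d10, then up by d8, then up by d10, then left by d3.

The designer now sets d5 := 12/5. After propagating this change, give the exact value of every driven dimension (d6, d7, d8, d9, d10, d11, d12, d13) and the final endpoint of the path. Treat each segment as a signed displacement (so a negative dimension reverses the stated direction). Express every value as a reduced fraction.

Apply edit: d5 := 12/5
  d6 = d2 + d3/2 = 51/5
  d7 = d1/3 = 1/3
  d8 = d7/2 + d1/2 - d6 = -143/15
  d9 = d2*3 + d8 = 1/15
  d10 = 3 + d4 = 6
  d11 = d10/4 - d6 + 5 = -37/10
  d12 = d10*4 - d5/4 = 117/5
  d13 = d5 - d9 + 1 = 10/3
Walk from origin (0, 0):
  seg 1: left by d9 = 1/15 → (-1/15, 0)
  seg 2: left by d4 = 3 → (-46/15, 0)
  seg 3: up by d10 = 6 → (-46/15, 6)
  seg 4: up by d8 = -143/15 → (-46/15, -53/15)
  seg 5: up by d10 = 6 → (-46/15, 37/15)
  seg 6: left by d3 = 14 → (-256/15, 37/15)

d6 = 51/5
d7 = 1/3
d8 = -143/15
d9 = 1/15
d10 = 6
d11 = -37/10
d12 = 117/5
d13 = 10/3
endpoint = (-256/15, 37/15)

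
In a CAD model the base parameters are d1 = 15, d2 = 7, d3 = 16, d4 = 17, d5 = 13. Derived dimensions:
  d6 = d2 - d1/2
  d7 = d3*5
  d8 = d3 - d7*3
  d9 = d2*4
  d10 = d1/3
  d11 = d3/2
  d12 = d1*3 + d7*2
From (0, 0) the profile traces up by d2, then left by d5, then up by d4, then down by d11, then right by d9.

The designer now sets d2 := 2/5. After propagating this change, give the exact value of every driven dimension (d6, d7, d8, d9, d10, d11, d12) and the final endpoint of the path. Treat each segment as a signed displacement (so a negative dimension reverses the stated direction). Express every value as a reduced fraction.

d6 = -71/10
d7 = 80
d8 = -224
d9 = 8/5
d10 = 5
d11 = 8
d12 = 205
endpoint = (-57/5, 47/5)

Apply edit: d2 := 2/5
  d6 = d2 - d1/2 = -71/10
  d7 = d3*5 = 80
  d8 = d3 - d7*3 = -224
  d9 = d2*4 = 8/5
  d10 = d1/3 = 5
  d11 = d3/2 = 8
  d12 = d1*3 + d7*2 = 205
Walk from origin (0, 0):
  seg 1: up by d2 = 2/5 → (0, 2/5)
  seg 2: left by d5 = 13 → (-13, 2/5)
  seg 3: up by d4 = 17 → (-13, 87/5)
  seg 4: down by d11 = 8 → (-13, 47/5)
  seg 5: right by d9 = 8/5 → (-57/5, 47/5)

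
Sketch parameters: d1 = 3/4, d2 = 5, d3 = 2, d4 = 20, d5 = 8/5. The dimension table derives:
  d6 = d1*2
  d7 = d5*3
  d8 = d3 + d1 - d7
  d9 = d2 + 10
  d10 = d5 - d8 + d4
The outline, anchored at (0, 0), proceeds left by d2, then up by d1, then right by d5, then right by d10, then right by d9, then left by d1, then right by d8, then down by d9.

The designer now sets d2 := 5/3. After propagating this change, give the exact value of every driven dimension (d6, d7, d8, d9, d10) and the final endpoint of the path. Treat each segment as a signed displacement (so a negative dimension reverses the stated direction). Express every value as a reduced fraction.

Apply edit: d2 := 5/3
  d6 = d1*2 = 3/2
  d7 = d5*3 = 24/5
  d8 = d3 + d1 - d7 = -41/20
  d9 = d2 + 10 = 35/3
  d10 = d5 - d8 + d4 = 473/20
Walk from origin (0, 0):
  seg 1: left by d2 = 5/3 → (-5/3, 0)
  seg 2: up by d1 = 3/4 → (-5/3, 3/4)
  seg 3: right by d5 = 8/5 → (-1/15, 3/4)
  seg 4: right by d10 = 473/20 → (283/12, 3/4)
  seg 5: right by d9 = 35/3 → (141/4, 3/4)
  seg 6: left by d1 = 3/4 → (69/2, 3/4)
  seg 7: right by d8 = -41/20 → (649/20, 3/4)
  seg 8: down by d9 = 35/3 → (649/20, -131/12)

d6 = 3/2
d7 = 24/5
d8 = -41/20
d9 = 35/3
d10 = 473/20
endpoint = (649/20, -131/12)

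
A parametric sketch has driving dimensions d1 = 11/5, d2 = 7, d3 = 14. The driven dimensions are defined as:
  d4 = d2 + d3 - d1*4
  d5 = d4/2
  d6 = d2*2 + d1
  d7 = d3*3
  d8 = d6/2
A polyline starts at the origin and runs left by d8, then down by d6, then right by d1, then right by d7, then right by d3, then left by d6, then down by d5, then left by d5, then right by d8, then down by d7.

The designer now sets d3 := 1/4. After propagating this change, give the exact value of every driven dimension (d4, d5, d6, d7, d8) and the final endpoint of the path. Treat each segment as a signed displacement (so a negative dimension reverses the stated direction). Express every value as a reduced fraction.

Apply edit: d3 := 1/4
  d4 = d2 + d3 - d1*4 = -31/20
  d5 = d4/2 = -31/40
  d6 = d2*2 + d1 = 81/5
  d7 = d3*3 = 3/4
  d8 = d6/2 = 81/10
Walk from origin (0, 0):
  seg 1: left by d8 = 81/10 → (-81/10, 0)
  seg 2: down by d6 = 81/5 → (-81/10, -81/5)
  seg 3: right by d1 = 11/5 → (-59/10, -81/5)
  seg 4: right by d7 = 3/4 → (-103/20, -81/5)
  seg 5: right by d3 = 1/4 → (-49/10, -81/5)
  seg 6: left by d6 = 81/5 → (-211/10, -81/5)
  seg 7: down by d5 = -31/40 → (-211/10, -617/40)
  seg 8: left by d5 = -31/40 → (-813/40, -617/40)
  seg 9: right by d8 = 81/10 → (-489/40, -617/40)
  seg 10: down by d7 = 3/4 → (-489/40, -647/40)

d4 = -31/20
d5 = -31/40
d6 = 81/5
d7 = 3/4
d8 = 81/10
endpoint = (-489/40, -647/40)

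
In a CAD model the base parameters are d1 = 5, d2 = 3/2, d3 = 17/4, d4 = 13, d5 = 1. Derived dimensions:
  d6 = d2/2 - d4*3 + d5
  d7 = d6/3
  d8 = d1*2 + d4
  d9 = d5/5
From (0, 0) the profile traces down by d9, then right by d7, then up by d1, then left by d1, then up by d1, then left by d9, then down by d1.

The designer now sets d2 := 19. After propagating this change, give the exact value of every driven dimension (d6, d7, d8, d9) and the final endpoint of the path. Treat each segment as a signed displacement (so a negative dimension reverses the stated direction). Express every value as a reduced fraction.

Apply edit: d2 := 19
  d6 = d2/2 - d4*3 + d5 = -57/2
  d7 = d6/3 = -19/2
  d8 = d1*2 + d4 = 23
  d9 = d5/5 = 1/5
Walk from origin (0, 0):
  seg 1: down by d9 = 1/5 → (0, -1/5)
  seg 2: right by d7 = -19/2 → (-19/2, -1/5)
  seg 3: up by d1 = 5 → (-19/2, 24/5)
  seg 4: left by d1 = 5 → (-29/2, 24/5)
  seg 5: up by d1 = 5 → (-29/2, 49/5)
  seg 6: left by d9 = 1/5 → (-147/10, 49/5)
  seg 7: down by d1 = 5 → (-147/10, 24/5)

d6 = -57/2
d7 = -19/2
d8 = 23
d9 = 1/5
endpoint = (-147/10, 24/5)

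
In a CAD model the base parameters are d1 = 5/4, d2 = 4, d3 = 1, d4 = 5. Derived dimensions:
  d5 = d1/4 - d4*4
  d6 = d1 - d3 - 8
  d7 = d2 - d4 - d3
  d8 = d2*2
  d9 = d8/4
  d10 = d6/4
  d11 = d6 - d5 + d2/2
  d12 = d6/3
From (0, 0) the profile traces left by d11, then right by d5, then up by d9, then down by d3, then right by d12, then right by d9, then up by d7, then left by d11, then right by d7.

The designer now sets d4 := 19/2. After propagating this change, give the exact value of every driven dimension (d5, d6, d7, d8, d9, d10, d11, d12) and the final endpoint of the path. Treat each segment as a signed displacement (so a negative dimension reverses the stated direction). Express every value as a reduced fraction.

Apply edit: d4 := 19/2
  d5 = d1/4 - d4*4 = -603/16
  d6 = d1 - d3 - 8 = -31/4
  d7 = d2 - d4 - d3 = -13/2
  d8 = d2*2 = 8
  d9 = d8/4 = 2
  d10 = d6/4 = -31/16
  d11 = d6 - d5 + d2/2 = 511/16
  d12 = d6/3 = -31/12
Walk from origin (0, 0):
  seg 1: left by d11 = 511/16 → (-511/16, 0)
  seg 2: right by d5 = -603/16 → (-557/8, 0)
  seg 3: up by d9 = 2 → (-557/8, 2)
  seg 4: down by d3 = 1 → (-557/8, 1)
  seg 5: right by d12 = -31/12 → (-1733/24, 1)
  seg 6: right by d9 = 2 → (-1685/24, 1)
  seg 7: up by d7 = -13/2 → (-1685/24, -11/2)
  seg 8: left by d11 = 511/16 → (-4903/48, -11/2)
  seg 9: right by d7 = -13/2 → (-5215/48, -11/2)

d5 = -603/16
d6 = -31/4
d7 = -13/2
d8 = 8
d9 = 2
d10 = -31/16
d11 = 511/16
d12 = -31/12
endpoint = (-5215/48, -11/2)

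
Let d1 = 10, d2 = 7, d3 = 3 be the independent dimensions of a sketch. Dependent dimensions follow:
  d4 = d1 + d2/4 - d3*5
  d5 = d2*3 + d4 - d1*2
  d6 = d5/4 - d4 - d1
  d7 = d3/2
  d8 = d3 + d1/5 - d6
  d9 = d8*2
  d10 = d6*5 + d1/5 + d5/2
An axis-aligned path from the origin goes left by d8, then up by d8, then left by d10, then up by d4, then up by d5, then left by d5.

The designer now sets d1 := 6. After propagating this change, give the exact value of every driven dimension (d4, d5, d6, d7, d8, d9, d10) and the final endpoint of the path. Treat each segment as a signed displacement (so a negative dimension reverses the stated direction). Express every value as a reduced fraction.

d4 = -29/4
d5 = 7/4
d6 = 27/16
d7 = 3/2
d8 = 201/80
d9 = 201/40
d10 = 841/80
endpoint = (-591/40, -239/80)

Apply edit: d1 := 6
  d4 = d1 + d2/4 - d3*5 = -29/4
  d5 = d2*3 + d4 - d1*2 = 7/4
  d6 = d5/4 - d4 - d1 = 27/16
  d7 = d3/2 = 3/2
  d8 = d3 + d1/5 - d6 = 201/80
  d9 = d8*2 = 201/40
  d10 = d6*5 + d1/5 + d5/2 = 841/80
Walk from origin (0, 0):
  seg 1: left by d8 = 201/80 → (-201/80, 0)
  seg 2: up by d8 = 201/80 → (-201/80, 201/80)
  seg 3: left by d10 = 841/80 → (-521/40, 201/80)
  seg 4: up by d4 = -29/4 → (-521/40, -379/80)
  seg 5: up by d5 = 7/4 → (-521/40, -239/80)
  seg 6: left by d5 = 7/4 → (-591/40, -239/80)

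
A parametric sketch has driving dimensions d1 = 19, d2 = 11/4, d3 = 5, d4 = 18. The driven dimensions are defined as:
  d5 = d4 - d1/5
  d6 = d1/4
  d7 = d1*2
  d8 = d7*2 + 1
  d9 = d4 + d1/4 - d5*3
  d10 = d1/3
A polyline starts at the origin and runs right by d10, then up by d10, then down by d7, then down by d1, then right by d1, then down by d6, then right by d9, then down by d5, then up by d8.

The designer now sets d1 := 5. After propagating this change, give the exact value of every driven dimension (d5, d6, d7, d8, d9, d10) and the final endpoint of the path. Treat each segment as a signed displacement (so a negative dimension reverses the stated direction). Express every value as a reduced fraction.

d5 = 17
d6 = 5/4
d7 = 10
d8 = 21
d9 = -127/4
d10 = 5/3
endpoint = (-301/12, -127/12)

Apply edit: d1 := 5
  d5 = d4 - d1/5 = 17
  d6 = d1/4 = 5/4
  d7 = d1*2 = 10
  d8 = d7*2 + 1 = 21
  d9 = d4 + d1/4 - d5*3 = -127/4
  d10 = d1/3 = 5/3
Walk from origin (0, 0):
  seg 1: right by d10 = 5/3 → (5/3, 0)
  seg 2: up by d10 = 5/3 → (5/3, 5/3)
  seg 3: down by d7 = 10 → (5/3, -25/3)
  seg 4: down by d1 = 5 → (5/3, -40/3)
  seg 5: right by d1 = 5 → (20/3, -40/3)
  seg 6: down by d6 = 5/4 → (20/3, -175/12)
  seg 7: right by d9 = -127/4 → (-301/12, -175/12)
  seg 8: down by d5 = 17 → (-301/12, -379/12)
  seg 9: up by d8 = 21 → (-301/12, -127/12)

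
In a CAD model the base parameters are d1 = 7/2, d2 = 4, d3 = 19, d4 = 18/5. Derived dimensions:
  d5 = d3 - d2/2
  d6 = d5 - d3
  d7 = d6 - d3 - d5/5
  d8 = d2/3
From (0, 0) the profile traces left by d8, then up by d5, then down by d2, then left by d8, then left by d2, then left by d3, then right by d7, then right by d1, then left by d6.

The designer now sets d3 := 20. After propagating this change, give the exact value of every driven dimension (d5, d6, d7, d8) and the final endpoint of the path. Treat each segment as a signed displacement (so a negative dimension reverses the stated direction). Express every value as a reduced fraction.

Apply edit: d3 := 20
  d5 = d3 - d2/2 = 18
  d6 = d5 - d3 = -2
  d7 = d6 - d3 - d5/5 = -128/5
  d8 = d2/3 = 4/3
Walk from origin (0, 0):
  seg 1: left by d8 = 4/3 → (-4/3, 0)
  seg 2: up by d5 = 18 → (-4/3, 18)
  seg 3: down by d2 = 4 → (-4/3, 14)
  seg 4: left by d8 = 4/3 → (-8/3, 14)
  seg 5: left by d2 = 4 → (-20/3, 14)
  seg 6: left by d3 = 20 → (-80/3, 14)
  seg 7: right by d7 = -128/5 → (-784/15, 14)
  seg 8: right by d1 = 7/2 → (-1463/30, 14)
  seg 9: left by d6 = -2 → (-1403/30, 14)

d5 = 18
d6 = -2
d7 = -128/5
d8 = 4/3
endpoint = (-1403/30, 14)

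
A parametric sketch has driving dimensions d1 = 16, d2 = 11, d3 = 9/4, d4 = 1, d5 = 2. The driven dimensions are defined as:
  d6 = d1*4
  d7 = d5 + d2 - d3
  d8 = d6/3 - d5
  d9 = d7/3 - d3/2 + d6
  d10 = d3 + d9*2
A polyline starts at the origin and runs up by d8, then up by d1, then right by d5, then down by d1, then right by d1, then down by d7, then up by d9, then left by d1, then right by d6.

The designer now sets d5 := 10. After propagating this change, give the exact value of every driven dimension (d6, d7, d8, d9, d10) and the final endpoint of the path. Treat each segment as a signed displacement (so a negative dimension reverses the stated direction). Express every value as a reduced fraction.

Apply edit: d5 := 10
  d6 = d1*4 = 64
  d7 = d5 + d2 - d3 = 75/4
  d8 = d6/3 - d5 = 34/3
  d9 = d7/3 - d3/2 + d6 = 553/8
  d10 = d3 + d9*2 = 281/2
Walk from origin (0, 0):
  seg 1: up by d8 = 34/3 → (0, 34/3)
  seg 2: up by d1 = 16 → (0, 82/3)
  seg 3: right by d5 = 10 → (10, 82/3)
  seg 4: down by d1 = 16 → (10, 34/3)
  seg 5: right by d1 = 16 → (26, 34/3)
  seg 6: down by d7 = 75/4 → (26, -89/12)
  seg 7: up by d9 = 553/8 → (26, 1481/24)
  seg 8: left by d1 = 16 → (10, 1481/24)
  seg 9: right by d6 = 64 → (74, 1481/24)

d6 = 64
d7 = 75/4
d8 = 34/3
d9 = 553/8
d10 = 281/2
endpoint = (74, 1481/24)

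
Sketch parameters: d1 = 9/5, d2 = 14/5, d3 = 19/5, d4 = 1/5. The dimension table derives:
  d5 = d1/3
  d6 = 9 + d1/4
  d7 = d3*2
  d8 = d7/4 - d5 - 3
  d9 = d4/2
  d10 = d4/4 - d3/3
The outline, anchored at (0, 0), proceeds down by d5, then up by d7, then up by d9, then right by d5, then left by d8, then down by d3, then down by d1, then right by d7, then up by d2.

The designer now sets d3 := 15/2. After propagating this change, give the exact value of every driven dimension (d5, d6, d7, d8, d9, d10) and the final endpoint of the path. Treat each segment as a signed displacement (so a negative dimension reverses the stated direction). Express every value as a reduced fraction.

d5 = 3/5
d6 = 189/20
d7 = 15
d8 = 3/20
d9 = 1/10
d10 = -49/20
endpoint = (309/20, 8)

Apply edit: d3 := 15/2
  d5 = d1/3 = 3/5
  d6 = 9 + d1/4 = 189/20
  d7 = d3*2 = 15
  d8 = d7/4 - d5 - 3 = 3/20
  d9 = d4/2 = 1/10
  d10 = d4/4 - d3/3 = -49/20
Walk from origin (0, 0):
  seg 1: down by d5 = 3/5 → (0, -3/5)
  seg 2: up by d7 = 15 → (0, 72/5)
  seg 3: up by d9 = 1/10 → (0, 29/2)
  seg 4: right by d5 = 3/5 → (3/5, 29/2)
  seg 5: left by d8 = 3/20 → (9/20, 29/2)
  seg 6: down by d3 = 15/2 → (9/20, 7)
  seg 7: down by d1 = 9/5 → (9/20, 26/5)
  seg 8: right by d7 = 15 → (309/20, 26/5)
  seg 9: up by d2 = 14/5 → (309/20, 8)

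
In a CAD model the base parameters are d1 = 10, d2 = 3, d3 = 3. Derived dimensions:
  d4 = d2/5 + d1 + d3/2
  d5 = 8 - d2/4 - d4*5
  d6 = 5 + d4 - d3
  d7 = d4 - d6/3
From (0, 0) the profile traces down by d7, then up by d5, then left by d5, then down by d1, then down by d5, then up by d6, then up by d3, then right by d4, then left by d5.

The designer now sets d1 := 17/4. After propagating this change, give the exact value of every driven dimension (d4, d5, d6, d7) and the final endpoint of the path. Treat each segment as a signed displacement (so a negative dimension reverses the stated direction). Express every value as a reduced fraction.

Apply edit: d1 := 17/4
  d4 = d2/5 + d1 + d3/2 = 127/20
  d5 = 8 - d2/4 - d4*5 = -49/2
  d6 = 5 + d4 - d3 = 167/20
  d7 = d4 - d6/3 = 107/30
Walk from origin (0, 0):
  seg 1: down by d7 = 107/30 → (0, -107/30)
  seg 2: up by d5 = -49/2 → (0, -421/15)
  seg 3: left by d5 = -49/2 → (49/2, -421/15)
  seg 4: down by d1 = 17/4 → (49/2, -1939/60)
  seg 5: down by d5 = -49/2 → (49/2, -469/60)
  seg 6: up by d6 = 167/20 → (49/2, 8/15)
  seg 7: up by d3 = 3 → (49/2, 53/15)
  seg 8: right by d4 = 127/20 → (617/20, 53/15)
  seg 9: left by d5 = -49/2 → (1107/20, 53/15)

d4 = 127/20
d5 = -49/2
d6 = 167/20
d7 = 107/30
endpoint = (1107/20, 53/15)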